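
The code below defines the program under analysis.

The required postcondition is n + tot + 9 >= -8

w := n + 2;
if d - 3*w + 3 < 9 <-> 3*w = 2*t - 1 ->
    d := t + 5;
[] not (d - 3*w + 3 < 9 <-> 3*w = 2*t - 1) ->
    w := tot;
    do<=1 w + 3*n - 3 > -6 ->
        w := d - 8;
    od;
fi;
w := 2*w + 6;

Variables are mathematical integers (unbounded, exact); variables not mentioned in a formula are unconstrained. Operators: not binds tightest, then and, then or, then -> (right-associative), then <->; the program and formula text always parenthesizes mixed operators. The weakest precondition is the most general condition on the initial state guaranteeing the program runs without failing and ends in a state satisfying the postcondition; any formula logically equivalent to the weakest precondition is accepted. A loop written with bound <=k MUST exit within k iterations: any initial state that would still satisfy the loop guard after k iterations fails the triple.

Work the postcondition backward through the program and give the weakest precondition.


Working backward. After the program, the postcondition n + tot + 9 >= -8 must hold; in canonical form it is n + tot >= -17.
Before w := 2*w + 6: n + tot >= -17
Then branch requires n + tot >= -17; else branch requires (3*n + tot > -3 -> ((not (d + 3*n > 5)) and n + tot >= -17)) and ((not (3*n + tot > -3)) -> n + tot >= -17).
Before the if: ((d < 3*w + 6 <-> 3*w = 2*t - 1) -> n + tot >= -17) and ((not (d < 3*w + 6 <-> 3*w = 2*t - 1)) -> ((3*n + tot > -3 -> ((not (d + 3*n > 5)) and n + tot >= -17)) and ((not (3*n + tot > -3)) -> n + tot >= -17)))
Before w := n + 2: ((d < 3*n + 12 <-> 3*n = 2*t - 7) -> n + tot >= -17) and ((not (d < 3*n + 12 <-> 3*n = 2*t - 7)) -> ((3*n + tot > -3 -> ((not (d + 3*n > 5)) and n + tot >= -17)) and ((not (3*n + tot > -3)) -> n + tot >= -17)))
Answer: WP = ((d < 3*n + 12 <-> 3*n = 2*t - 7) -> n + tot >= -17) and ((not (d < 3*n + 12 <-> 3*n = 2*t - 7)) -> ((3*n + tot > -3 -> ((not (d + 3*n > 5)) and n + tot >= -17)) and ((not (3*n + tot > -3)) -> n + tot >= -17)))


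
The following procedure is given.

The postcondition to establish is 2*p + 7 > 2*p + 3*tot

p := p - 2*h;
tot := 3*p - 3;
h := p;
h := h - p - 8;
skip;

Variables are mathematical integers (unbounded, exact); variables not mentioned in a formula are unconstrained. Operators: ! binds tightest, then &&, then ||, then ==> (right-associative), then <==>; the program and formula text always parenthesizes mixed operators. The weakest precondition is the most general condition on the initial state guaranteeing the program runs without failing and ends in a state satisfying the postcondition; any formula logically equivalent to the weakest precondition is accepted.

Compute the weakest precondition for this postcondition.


Working backward. After the program, the postcondition 2*p + 7 > 2*p + 3*tot must hold; in canonical form it is 3*tot < 7.
Before skip: 3*tot < 7
Before h := h - p - 8: 3*tot < 7
Before h := p: 3*tot < 7
Before tot := 3*p - 3: 9*p < 16
Before p := p - 2*h: 9*p < 18*h + 16
Answer: WP = 9*p < 18*h + 16


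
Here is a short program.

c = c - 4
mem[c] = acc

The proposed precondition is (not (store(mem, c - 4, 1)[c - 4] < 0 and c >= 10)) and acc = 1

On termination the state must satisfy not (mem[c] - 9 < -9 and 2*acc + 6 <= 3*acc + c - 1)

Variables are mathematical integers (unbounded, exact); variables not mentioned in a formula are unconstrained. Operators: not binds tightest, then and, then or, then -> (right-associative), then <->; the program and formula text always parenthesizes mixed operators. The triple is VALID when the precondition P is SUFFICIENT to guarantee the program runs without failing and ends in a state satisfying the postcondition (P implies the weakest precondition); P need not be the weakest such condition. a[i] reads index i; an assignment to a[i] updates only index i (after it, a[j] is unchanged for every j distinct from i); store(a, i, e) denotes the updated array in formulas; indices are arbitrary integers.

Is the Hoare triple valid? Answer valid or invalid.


Working backward. After the program, the postcondition not (mem[c] - 9 < -9 and 2*acc + 6 <= 3*acc + c - 1) must hold; in canonical form it is not (mem[c] < 0 and acc + c >= 7).
Before mem[c] := acc: not (store(mem, c, acc)[c] < 0 and acc + c >= 7)
Before c := c - 4: not (store(mem, c - 4, acc)[c - 4] < 0 and acc + c >= 11)
The weakest precondition is not (store(mem, c - 4, acc)[c - 4] < 0 and acc + c >= 11).
Check whether (not (store(mem, c - 4, 1)[c - 4] < 0 and c >= 10)) and acc = 1 implies it.
Every state satisfying the precondition satisfies the weakest precondition: the implication holds.
Answer: valid


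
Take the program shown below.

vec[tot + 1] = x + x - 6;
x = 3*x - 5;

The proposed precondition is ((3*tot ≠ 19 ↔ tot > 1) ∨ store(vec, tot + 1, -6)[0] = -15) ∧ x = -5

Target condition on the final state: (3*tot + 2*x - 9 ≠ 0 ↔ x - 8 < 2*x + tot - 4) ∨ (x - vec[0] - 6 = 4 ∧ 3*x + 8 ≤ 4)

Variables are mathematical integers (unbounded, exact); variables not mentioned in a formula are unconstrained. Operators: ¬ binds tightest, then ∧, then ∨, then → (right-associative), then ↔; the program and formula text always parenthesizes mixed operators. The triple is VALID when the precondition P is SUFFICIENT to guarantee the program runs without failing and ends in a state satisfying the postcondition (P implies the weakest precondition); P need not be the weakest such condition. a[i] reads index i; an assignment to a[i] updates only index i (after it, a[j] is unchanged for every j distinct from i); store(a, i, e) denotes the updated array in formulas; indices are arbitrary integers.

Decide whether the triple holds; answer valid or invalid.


Working backward. After the program, the postcondition (3*tot + 2*x - 9 ≠ 0 ↔ x - 8 < 2*x + tot - 4) ∨ (x - vec[0] - 6 = 4 ∧ 3*x + 8 ≤ 4) must hold; in canonical form it is (3*tot + 2*x ≠ 9 ↔ tot + x > -4) ∨ (x = vec[0] + 10 ∧ 3*x ≤ -4).
Before x := 3*x - 5: (3*tot + 6*x ≠ 19 ↔ tot + 3*x > 1) ∨ (3*x = vec[0] + 15 ∧ 9*x ≤ 11)
Before vec[tot + 1] := x + x - 6: (3*tot + 6*x ≠ 19 ↔ tot + 3*x > 1) ∨ (3*x = store(vec, tot + 1, 2*x - 6)[0] + 15 ∧ 9*x ≤ 11)
The weakest precondition is (3*tot + 6*x ≠ 19 ↔ tot + 3*x > 1) ∨ (3*x = store(vec, tot + 1, 2*x - 6)[0] + 15 ∧ 9*x ≤ 11).
Check whether ((3*tot ≠ 19 ↔ tot > 1) ∨ store(vec, tot + 1, -6)[0] = -15) ∧ x = -5 implies it.
Countermodel: at the initial state tot = 2, vec = {[0] = 5, [3] = 4, elsewhere 4}, x = -5, the precondition holds but the weakest precondition fails.
Answer: invalid


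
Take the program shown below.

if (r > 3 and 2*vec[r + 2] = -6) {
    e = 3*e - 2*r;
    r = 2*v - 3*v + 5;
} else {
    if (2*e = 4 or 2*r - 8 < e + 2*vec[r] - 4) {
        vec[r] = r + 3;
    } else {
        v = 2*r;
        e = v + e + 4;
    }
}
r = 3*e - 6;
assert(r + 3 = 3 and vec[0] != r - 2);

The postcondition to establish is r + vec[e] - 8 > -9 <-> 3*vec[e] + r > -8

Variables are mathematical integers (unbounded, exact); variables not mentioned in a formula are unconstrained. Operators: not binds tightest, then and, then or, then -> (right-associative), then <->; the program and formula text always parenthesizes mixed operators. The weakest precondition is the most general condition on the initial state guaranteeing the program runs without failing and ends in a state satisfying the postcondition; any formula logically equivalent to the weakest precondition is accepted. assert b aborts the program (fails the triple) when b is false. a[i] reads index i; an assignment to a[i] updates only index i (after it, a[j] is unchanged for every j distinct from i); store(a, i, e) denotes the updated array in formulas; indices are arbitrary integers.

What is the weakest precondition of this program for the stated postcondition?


Working backward. After the program, the postcondition r + vec[e] - 8 > -9 <-> 3*vec[e] + r > -8 must hold; in canonical form it is vec[e] + r > -1 <-> 3*vec[e] + r > -8.
Before assert r + 3 = 3 and vec[0] != r - 2: r = 0 and vec[0] != r - 2 and (vec[e] + r > -1 <-> 3*vec[e] + r > -8)
Before r := 3*e - 6: 3*e = 6 and vec[0] != 3*e - 8 and (vec[e] + 3*e > 5 <-> 3*vec[e] + 3*e > -2)
Then branch requires 9*e = 6*r + 6 and vec[0] + 6*r != 9*e - 8 and (vec[3*e - 2*r] + 9*e > 6*r + 5 <-> 3*vec[3*e - 2*r] + 9*e > 6*r - 2); else branch requires ((2*e = 4 or 2*r < 2*vec[r] + e + 4) -> (3*e = 6 and store(vec, r, r + 3)[0] != 3*e - 8 and (store(vec, r, r + 3)[e] + 3*e > 5 <-> 3*store(vec, r, r + 3)[e] + 3*e > -2))) and ((not (2*e = 4 or 2*r < 2*vec[r] + e + 4)) -> (3*e + 6*r = -6 and vec[0] != 3*e + 6*r + 4 and (vec[e + 2*r + 4] + 3*e + 6*r > -7 <-> 3*vec[e + 2*r + 4] + 3*e + 6*r > -14))).
Before the if: ((r > 3 and 2*vec[r + 2] = -6) -> (9*e = 6*r + 6 and vec[0] + 6*r != 9*e - 8 and (vec[3*e - 2*r] + 9*e > 6*r + 5 <-> 3*vec[3*e - 2*r] + 9*e > 6*r - 2))) and ((not (r > 3 and 2*vec[r + 2] = -6)) -> (((2*e = 4 or 2*r < 2*vec[r] + e + 4) -> (3*e = 6 and store(vec, r, r + 3)[0] != 3*e - 8 and (store(vec, r, r + 3)[e] + 3*e > 5 <-> 3*store(vec, r, r + 3)[e] + 3*e > -2))) and ((not (2*e = 4 or 2*r < 2*vec[r] + e + 4)) -> (3*e + 6*r = -6 and vec[0] != 3*e + 6*r + 4 and (vec[e + 2*r + 4] + 3*e + 6*r > -7 <-> 3*vec[e + 2*r + 4] + 3*e + 6*r > -14)))))
Answer: WP = ((r > 3 and 2*vec[r + 2] = -6) -> (9*e = 6*r + 6 and vec[0] + 6*r != 9*e - 8 and (vec[3*e - 2*r] + 9*e > 6*r + 5 <-> 3*vec[3*e - 2*r] + 9*e > 6*r - 2))) and ((not (r > 3 and 2*vec[r + 2] = -6)) -> (((2*e = 4 or 2*r < 2*vec[r] + e + 4) -> (3*e = 6 and store(vec, r, r + 3)[0] != 3*e - 8 and (store(vec, r, r + 3)[e] + 3*e > 5 <-> 3*store(vec, r, r + 3)[e] + 3*e > -2))) and ((not (2*e = 4 or 2*r < 2*vec[r] + e + 4)) -> (3*e + 6*r = -6 and vec[0] != 3*e + 6*r + 4 and (vec[e + 2*r + 4] + 3*e + 6*r > -7 <-> 3*vec[e + 2*r + 4] + 3*e + 6*r > -14)))))


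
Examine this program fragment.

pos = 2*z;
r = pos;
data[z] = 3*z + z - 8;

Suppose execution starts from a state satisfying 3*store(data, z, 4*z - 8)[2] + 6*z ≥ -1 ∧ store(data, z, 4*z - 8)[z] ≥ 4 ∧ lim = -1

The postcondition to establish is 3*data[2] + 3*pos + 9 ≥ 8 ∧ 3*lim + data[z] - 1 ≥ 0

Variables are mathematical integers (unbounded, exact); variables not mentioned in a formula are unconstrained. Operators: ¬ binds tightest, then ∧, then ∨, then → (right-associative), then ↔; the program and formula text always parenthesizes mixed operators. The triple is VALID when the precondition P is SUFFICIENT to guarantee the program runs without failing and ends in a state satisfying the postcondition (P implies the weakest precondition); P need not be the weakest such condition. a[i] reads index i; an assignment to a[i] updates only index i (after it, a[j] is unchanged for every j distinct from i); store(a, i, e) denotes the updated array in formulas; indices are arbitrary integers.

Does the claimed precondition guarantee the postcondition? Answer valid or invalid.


Working backward. After the program, the postcondition 3*data[2] + 3*pos + 9 ≥ 8 ∧ 3*lim + data[z] - 1 ≥ 0 must hold; in canonical form it is 3*data[2] + 3*pos ≥ -1 ∧ data[z] + 3*lim ≥ 1.
Before data[z] := 3*z + z - 8: 3*store(data, z, 4*z - 8)[2] + 3*pos ≥ -1 ∧ store(data, z, 4*z - 8)[z] + 3*lim ≥ 1
Before r := pos: 3*store(data, z, 4*z - 8)[2] + 3*pos ≥ -1 ∧ store(data, z, 4*z - 8)[z] + 3*lim ≥ 1
Before pos := 2*z: 3*store(data, z, 4*z - 8)[2] + 6*z ≥ -1 ∧ store(data, z, 4*z - 8)[z] + 3*lim ≥ 1
The weakest precondition is 3*store(data, z, 4*z - 8)[2] + 6*z ≥ -1 ∧ store(data, z, 4*z - 8)[z] + 3*lim ≥ 1.
Check whether 3*store(data, z, 4*z - 8)[2] + 6*z ≥ -1 ∧ store(data, z, 4*z - 8)[z] ≥ 4 ∧ lim = -1 implies it.
Every state satisfying the precondition satisfies the weakest precondition: the implication holds.
Answer: valid


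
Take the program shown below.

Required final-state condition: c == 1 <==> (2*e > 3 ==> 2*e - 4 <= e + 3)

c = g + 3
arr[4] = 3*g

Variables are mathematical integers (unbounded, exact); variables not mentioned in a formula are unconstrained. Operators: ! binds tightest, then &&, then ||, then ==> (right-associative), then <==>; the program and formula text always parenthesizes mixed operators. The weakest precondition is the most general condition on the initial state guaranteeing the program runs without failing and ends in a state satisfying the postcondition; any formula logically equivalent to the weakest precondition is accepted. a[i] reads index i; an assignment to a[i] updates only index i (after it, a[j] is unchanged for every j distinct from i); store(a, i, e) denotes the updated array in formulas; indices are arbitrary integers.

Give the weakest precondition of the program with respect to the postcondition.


Working backward. After the program, the postcondition c == 1 <==> (2*e > 3 ==> 2*e - 4 <= e + 3) must hold; in canonical form it is c == 1 <==> (2*e > 3 ==> e <= 7).
Before arr[4] := 3*g: c == 1 <==> (2*e > 3 ==> e <= 7)
Before c := g + 3: g == -2 <==> (2*e > 3 ==> e <= 7)
Answer: WP = g == -2 <==> (2*e > 3 ==> e <= 7)


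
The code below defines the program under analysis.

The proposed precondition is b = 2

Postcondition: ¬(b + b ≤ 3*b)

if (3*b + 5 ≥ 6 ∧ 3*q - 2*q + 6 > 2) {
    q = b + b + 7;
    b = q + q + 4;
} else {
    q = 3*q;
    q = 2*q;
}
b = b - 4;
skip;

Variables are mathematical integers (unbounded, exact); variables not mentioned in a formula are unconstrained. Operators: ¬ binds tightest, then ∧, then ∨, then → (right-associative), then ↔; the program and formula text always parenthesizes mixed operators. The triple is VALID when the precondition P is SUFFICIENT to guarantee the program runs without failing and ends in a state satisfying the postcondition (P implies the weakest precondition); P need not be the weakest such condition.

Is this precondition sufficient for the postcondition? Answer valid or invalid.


Working backward. After the program, the postcondition ¬(b + b ≤ 3*b) must hold; in canonical form it is ¬(b ≥ 0).
Before skip: ¬(b ≥ 0)
Before b := b - 4: ¬(b ≥ 4)
Then branch requires ¬(4*b ≥ -14); else branch requires ¬(b ≥ 4).
Before the if: ((3*b ≥ 1 ∧ q > -4) → (¬(4*b ≥ -14))) ∧ ((¬(3*b ≥ 1 ∧ q > -4)) → (¬(b ≥ 4)))
The weakest precondition is ((3*b ≥ 1 ∧ q > -4) → (¬(4*b ≥ -14))) ∧ ((¬(3*b ≥ 1 ∧ q > -4)) → (¬(b ≥ 4))).
Check whether b = 2 implies it.
Countermodel: at the initial state b = 2, q = -3, the precondition holds but the weakest precondition fails.
Answer: invalid


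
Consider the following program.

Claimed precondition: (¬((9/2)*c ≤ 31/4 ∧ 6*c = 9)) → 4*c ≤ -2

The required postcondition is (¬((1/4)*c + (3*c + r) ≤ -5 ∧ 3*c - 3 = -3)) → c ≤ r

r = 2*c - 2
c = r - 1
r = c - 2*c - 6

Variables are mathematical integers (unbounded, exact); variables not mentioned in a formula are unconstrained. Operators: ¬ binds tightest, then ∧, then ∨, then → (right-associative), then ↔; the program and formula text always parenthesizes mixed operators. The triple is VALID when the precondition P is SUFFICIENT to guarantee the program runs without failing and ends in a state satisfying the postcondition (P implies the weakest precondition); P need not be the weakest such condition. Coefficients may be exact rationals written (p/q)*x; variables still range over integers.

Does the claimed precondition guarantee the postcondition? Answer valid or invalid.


Working backward. After the program, the postcondition (¬((1/4)*c + (3*c + r) ≤ -5 ∧ 3*c - 3 = -3)) → c ≤ r must hold; in canonical form it is (¬((13/4)*c + r ≤ -5 ∧ 3*c = 0)) → c ≤ r.
Before r := c - 2*c - 6: (¬((9/4)*c ≤ 1 ∧ 3*c = 0)) → 2*c ≤ -6
Before c := r - 1: (¬((9/4)*r ≤ 13/4 ∧ 3*r = 3)) → 2*r ≤ -4
Before r := 2*c - 2: (¬((9/2)*c ≤ 31/4 ∧ 6*c = 9)) → 4*c ≤ 0
The weakest precondition is (¬((9/2)*c ≤ 31/4 ∧ 6*c = 9)) → 4*c ≤ 0.
Check whether (¬((9/2)*c ≤ 31/4 ∧ 6*c = 9)) → 4*c ≤ -2 implies it.
Every state satisfying the precondition satisfies the weakest precondition: the implication holds.
Answer: valid


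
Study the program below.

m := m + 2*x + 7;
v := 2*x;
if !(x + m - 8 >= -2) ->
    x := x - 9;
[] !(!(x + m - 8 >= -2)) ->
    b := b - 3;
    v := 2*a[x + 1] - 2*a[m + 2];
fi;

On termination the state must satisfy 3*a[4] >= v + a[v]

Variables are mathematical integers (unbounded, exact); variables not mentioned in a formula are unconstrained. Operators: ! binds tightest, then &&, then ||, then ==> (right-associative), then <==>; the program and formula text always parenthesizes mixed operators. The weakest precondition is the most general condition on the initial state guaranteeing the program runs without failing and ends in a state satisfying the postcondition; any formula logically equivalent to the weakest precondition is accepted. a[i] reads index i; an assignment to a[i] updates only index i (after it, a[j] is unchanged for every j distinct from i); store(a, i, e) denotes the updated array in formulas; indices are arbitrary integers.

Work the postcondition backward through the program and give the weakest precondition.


Working backward. After the program, the postcondition 3*a[4] >= v + a[v] must hold; in canonical form it is 3*a[4] >= a[v] + v.
Then branch requires 3*a[4] >= a[v] + v; else branch requires 2*a[m + 2] + 3*a[4] >= a[-2*a[m + 2] + 2*a[x + 1]] + 2*a[x + 1].
Before the if: ((!(m + x >= 6)) ==> 3*a[4] >= a[v] + v) && (m + x >= 6 ==> 2*a[m + 2] + 3*a[4] >= a[-2*a[m + 2] + 2*a[x + 1]] + 2*a[x + 1])
Before v := 2*x: ((!(m + x >= 6)) ==> 3*a[4] >= a[2*x] + 2*x) && (m + x >= 6 ==> 2*a[m + 2] + 3*a[4] >= a[-2*a[m + 2] + 2*a[x + 1]] + 2*a[x + 1])
Before m := m + 2*x + 7: ((!(m + 3*x >= -1)) ==> 3*a[4] >= a[2*x] + 2*x) && (m + 3*x >= -1 ==> 2*a[m + 2*x + 9] + 3*a[4] >= a[-2*a[m + 2*x + 9] + 2*a[x + 1]] + 2*a[x + 1])
Answer: WP = ((!(m + 3*x >= -1)) ==> 3*a[4] >= a[2*x] + 2*x) && (m + 3*x >= -1 ==> 2*a[m + 2*x + 9] + 3*a[4] >= a[-2*a[m + 2*x + 9] + 2*a[x + 1]] + 2*a[x + 1])


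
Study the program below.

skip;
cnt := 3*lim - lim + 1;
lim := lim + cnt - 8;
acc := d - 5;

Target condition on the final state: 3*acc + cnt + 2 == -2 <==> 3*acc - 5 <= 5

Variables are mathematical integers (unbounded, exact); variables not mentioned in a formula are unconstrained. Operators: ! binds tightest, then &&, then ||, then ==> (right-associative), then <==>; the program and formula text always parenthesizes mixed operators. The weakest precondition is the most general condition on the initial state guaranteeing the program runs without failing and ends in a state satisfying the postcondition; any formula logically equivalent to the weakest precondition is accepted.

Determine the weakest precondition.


Working backward. After the program, the postcondition 3*acc + cnt + 2 == -2 <==> 3*acc - 5 <= 5 must hold; in canonical form it is 3*acc + cnt == -4 <==> 3*acc <= 10.
Before acc := d - 5: cnt + 3*d == 11 <==> 3*d <= 25
Before lim := lim + cnt - 8: cnt + 3*d == 11 <==> 3*d <= 25
Before cnt := 3*lim - lim + 1: 3*d + 2*lim == 10 <==> 3*d <= 25
Before skip: 3*d + 2*lim == 10 <==> 3*d <= 25
Answer: WP = 3*d + 2*lim == 10 <==> 3*d <= 25


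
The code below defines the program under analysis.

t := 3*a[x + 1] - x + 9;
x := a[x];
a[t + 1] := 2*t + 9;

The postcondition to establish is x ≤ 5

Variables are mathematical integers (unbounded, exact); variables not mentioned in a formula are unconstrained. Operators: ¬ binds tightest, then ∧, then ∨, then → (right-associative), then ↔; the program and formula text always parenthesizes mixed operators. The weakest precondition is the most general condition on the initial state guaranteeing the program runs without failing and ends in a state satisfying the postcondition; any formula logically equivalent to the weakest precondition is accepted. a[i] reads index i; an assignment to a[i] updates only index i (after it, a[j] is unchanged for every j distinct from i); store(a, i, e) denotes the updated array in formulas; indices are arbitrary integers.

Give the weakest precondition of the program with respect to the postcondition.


Working backward. After the program, x ≤ 5 must hold.
Before a[t + 1] := 2*t + 9: x ≤ 5
Before x := a[x]: a[x] ≤ 5
Before t := 3*a[x + 1] - x + 9: a[x] ≤ 5
Answer: WP = a[x] ≤ 5


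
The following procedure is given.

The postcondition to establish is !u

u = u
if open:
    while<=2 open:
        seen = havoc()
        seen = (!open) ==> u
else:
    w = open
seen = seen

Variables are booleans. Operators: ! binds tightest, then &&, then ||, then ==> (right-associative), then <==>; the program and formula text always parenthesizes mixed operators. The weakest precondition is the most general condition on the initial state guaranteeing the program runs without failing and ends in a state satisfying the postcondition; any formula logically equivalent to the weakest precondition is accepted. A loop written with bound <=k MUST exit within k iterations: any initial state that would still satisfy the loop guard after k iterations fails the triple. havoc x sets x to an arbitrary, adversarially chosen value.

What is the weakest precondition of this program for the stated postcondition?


Working backward. After the program, !u must hold.
Before seen := seen: !u
Then branch requires (open ==> ((open ==> ((!open) && (!u))) && ((!open) ==> (!u)))) && ((!open) ==> (!u)); else branch requires !u.
Before the if: (open ==> ((open ==> ((open ==> ((!open) && (!u))) && ((!open) ==> (!u)))) && ((!open) ==> (!u)))) && ((!open) ==> (!u))
Before u := u: (open ==> ((open ==> ((open ==> ((!open) && (!u))) && ((!open) ==> (!u)))) && ((!open) ==> (!u)))) && ((!open) ==> (!u))
Answer: WP = (open ==> ((open ==> ((open ==> ((!open) && (!u))) && ((!open) ==> (!u)))) && ((!open) ==> (!u)))) && ((!open) ==> (!u))


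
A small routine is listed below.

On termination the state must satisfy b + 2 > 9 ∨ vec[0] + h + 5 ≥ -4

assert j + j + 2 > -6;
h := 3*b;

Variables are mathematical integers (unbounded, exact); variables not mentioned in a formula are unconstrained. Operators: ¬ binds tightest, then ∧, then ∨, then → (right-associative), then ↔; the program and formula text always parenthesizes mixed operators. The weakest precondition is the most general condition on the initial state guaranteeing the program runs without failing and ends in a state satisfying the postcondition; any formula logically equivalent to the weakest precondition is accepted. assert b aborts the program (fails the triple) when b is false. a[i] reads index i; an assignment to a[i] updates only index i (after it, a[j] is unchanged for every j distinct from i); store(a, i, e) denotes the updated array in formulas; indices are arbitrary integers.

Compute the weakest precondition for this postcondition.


Working backward. After the program, the postcondition b + 2 > 9 ∨ vec[0] + h + 5 ≥ -4 must hold; in canonical form it is b > 7 ∨ vec[0] + h ≥ -9.
Before h := 3*b: b > 7 ∨ vec[0] + 3*b ≥ -9
Before assert j + j + 2 > -6: 2*j > -8 ∧ (b > 7 ∨ vec[0] + 3*b ≥ -9)
Answer: WP = 2*j > -8 ∧ (b > 7 ∨ vec[0] + 3*b ≥ -9)


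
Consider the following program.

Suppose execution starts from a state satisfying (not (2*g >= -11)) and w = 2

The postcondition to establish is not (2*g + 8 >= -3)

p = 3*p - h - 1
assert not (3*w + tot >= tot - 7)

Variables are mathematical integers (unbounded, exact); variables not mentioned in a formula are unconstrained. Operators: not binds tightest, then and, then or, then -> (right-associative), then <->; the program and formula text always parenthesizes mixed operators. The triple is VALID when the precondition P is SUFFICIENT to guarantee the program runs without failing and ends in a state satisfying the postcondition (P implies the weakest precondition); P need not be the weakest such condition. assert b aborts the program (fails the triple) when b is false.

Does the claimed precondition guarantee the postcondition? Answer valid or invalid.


Working backward. After the program, the postcondition not (2*g + 8 >= -3) must hold; in canonical form it is not (2*g >= -11).
Before assert not (3*w + tot >= tot - 7): (not (3*w >= -7)) and (not (2*g >= -11))
Before p := 3*p - h - 1: (not (3*w >= -7)) and (not (2*g >= -11))
The weakest precondition is (not (3*w >= -7)) and (not (2*g >= -11)).
Check whether (not (2*g >= -11)) and w = 2 implies it.
Countermodel: at the initial state g = -6, w = 2, the precondition holds but the weakest precondition fails.
Answer: invalid


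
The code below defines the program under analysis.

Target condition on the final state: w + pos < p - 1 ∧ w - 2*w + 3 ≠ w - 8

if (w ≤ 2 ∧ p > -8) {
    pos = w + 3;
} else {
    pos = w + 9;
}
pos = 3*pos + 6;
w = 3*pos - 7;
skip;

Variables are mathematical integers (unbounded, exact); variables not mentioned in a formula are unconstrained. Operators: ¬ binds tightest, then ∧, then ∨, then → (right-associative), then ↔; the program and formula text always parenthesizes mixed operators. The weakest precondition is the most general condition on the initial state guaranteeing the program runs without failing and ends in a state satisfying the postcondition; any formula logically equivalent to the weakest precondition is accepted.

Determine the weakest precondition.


Working backward. After the program, the postcondition w + pos < p - 1 ∧ w - 2*w + 3 ≠ w - 8 must hold; in canonical form it is pos + w < p - 1 ∧ 2*w ≠ 11.
Before skip: pos + w < p - 1 ∧ 2*w ≠ 11
Before w := 3*pos - 7: 4*pos < p + 6 ∧ 6*pos ≠ 25
Before pos := 3*pos + 6: 12*pos < p - 18 ∧ 18*pos ≠ -11
Then branch requires 12*w < p - 54 ∧ 18*w ≠ -65; else branch requires 12*w < p - 126 ∧ 18*w ≠ -173.
Before the if: ((w ≤ 2 ∧ p > -8) → (12*w < p - 54 ∧ 18*w ≠ -65)) ∧ ((¬(w ≤ 2 ∧ p > -8)) → (12*w < p - 126 ∧ 18*w ≠ -173))
Answer: WP = ((w ≤ 2 ∧ p > -8) → (12*w < p - 54 ∧ 18*w ≠ -65)) ∧ ((¬(w ≤ 2 ∧ p > -8)) → (12*w < p - 126 ∧ 18*w ≠ -173))


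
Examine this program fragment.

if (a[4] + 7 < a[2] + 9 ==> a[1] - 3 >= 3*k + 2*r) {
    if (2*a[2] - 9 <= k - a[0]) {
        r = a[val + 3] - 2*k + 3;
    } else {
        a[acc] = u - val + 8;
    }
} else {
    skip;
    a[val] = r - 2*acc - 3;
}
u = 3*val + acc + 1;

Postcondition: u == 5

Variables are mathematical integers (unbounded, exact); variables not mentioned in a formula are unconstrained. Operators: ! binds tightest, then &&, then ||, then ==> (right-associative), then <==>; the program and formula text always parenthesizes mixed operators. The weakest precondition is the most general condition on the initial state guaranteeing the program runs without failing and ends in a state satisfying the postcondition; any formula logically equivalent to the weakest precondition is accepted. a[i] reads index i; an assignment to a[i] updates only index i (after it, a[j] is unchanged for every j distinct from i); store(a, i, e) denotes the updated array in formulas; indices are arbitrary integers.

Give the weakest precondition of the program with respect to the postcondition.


Working backward. After the program, u == 5 must hold.
Before u := 3*val + acc + 1: acc + 3*val == 4
Then branch requires (a[0] + 2*a[2] <= k + 9 ==> acc + 3*val == 4) && ((!(a[0] + 2*a[2] <= k + 9)) ==> acc + 3*val == 4); else branch requires acc + 3*val == 4.
Before the if: ((a[4] < a[2] + 2 ==> a[1] >= 3*k + 2*r + 3) ==> ((a[0] + 2*a[2] <= k + 9 ==> acc + 3*val == 4) && ((!(a[0] + 2*a[2] <= k + 9)) ==> acc + 3*val == 4))) && ((!(a[4] < a[2] + 2 ==> a[1] >= 3*k + 2*r + 3)) ==> acc + 3*val == 4)
Answer: WP = ((a[4] < a[2] + 2 ==> a[1] >= 3*k + 2*r + 3) ==> ((a[0] + 2*a[2] <= k + 9 ==> acc + 3*val == 4) && ((!(a[0] + 2*a[2] <= k + 9)) ==> acc + 3*val == 4))) && ((!(a[4] < a[2] + 2 ==> a[1] >= 3*k + 2*r + 3)) ==> acc + 3*val == 4)


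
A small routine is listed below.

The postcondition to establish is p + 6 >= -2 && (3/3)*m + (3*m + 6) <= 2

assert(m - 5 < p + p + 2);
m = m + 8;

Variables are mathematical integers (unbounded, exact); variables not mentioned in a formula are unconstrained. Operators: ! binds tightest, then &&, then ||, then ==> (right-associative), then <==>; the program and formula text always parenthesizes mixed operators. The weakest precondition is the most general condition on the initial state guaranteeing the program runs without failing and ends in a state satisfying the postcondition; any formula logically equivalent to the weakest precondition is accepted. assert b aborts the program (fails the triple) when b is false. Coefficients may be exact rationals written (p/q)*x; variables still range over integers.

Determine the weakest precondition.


Working backward. After the program, the postcondition p + 6 >= -2 && (3/3)*m + (3*m + 6) <= 2 must hold; in canonical form it is p >= -8 && 4*m <= -4.
Before m := m + 8: p >= -8 && 4*m <= -36
Before assert m - 5 < p + p + 2: m < 2*p + 7 && p >= -8 && 4*m <= -36
Answer: WP = m < 2*p + 7 && p >= -8 && 4*m <= -36


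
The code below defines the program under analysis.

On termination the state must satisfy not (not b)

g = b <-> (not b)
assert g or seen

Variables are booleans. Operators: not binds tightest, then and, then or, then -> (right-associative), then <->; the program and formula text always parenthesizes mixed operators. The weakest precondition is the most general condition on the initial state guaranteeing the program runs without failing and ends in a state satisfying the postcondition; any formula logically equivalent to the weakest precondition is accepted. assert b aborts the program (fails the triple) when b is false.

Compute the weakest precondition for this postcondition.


Working backward. After the program, the postcondition not (not b) must hold; in canonical form it is b.
Before assert g or seen: (g or seen) and b
Before g := b <-> (not b): ((b <-> (not b)) or seen) and b
Answer: WP = ((b <-> (not b)) or seen) and b


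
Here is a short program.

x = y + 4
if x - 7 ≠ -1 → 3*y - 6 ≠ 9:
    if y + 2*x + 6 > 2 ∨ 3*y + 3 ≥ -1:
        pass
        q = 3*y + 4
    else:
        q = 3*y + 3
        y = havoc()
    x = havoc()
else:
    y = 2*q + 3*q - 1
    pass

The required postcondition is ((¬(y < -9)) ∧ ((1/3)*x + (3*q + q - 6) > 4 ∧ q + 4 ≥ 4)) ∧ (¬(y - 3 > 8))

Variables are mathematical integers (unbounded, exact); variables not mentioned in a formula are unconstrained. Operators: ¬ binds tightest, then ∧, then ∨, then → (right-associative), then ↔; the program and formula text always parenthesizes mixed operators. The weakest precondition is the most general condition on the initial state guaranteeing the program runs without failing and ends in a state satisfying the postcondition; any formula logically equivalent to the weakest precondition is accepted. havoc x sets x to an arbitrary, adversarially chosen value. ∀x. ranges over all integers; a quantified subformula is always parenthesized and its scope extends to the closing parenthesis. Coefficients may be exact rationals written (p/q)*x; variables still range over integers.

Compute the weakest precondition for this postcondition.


Working backward. After the program, the postcondition ((¬(y < -9)) ∧ ((1/3)*x + (3*q + q - 6) > 4 ∧ q + 4 ≥ 4)) ∧ (¬(y - 3 > 8)) must hold; in canonical form it is (¬(y < -9)) ∧ 4*q + (1/3)*x > 10 ∧ q ≥ 0 ∧ (¬(y > 11)).
Then branch requires ((2*x + y > -4 ∨ 3*y ≥ -4) → (∀x_1. ((¬(y < -9)) ∧ (1/3)*x_1 + 12*y > -6 ∧ 3*y ≥ -4 ∧ (¬(y > 11))))) ∧ ((¬(2*x + y > -4 ∨ 3*y ≥ -4)) → (∀y_1. (∀x_1. ((¬(y_1 < -9)) ∧ (1/3)*x_1 + 12*y > -2 ∧ 3*y ≥ -3 ∧ (¬(y_1 > 11)))))); else branch requires (¬(5*q < -8)) ∧ 4*q + (1/3)*x > 10 ∧ q ≥ 0 ∧ (¬(5*q > 12)).
Before the if: ((x ≠ 6 → 3*y ≠ 15) → (((2*x + y > -4 ∨ 3*y ≥ -4) → (∀x_1. ((¬(y < -9)) ∧ (1/3)*x_1 + 12*y > -6 ∧ 3*y ≥ -4 ∧ (¬(y > 11))))) ∧ ((¬(2*x + y > -4 ∨ 3*y ≥ -4)) → (∀y_1. (∀x_1. ((¬(y_1 < -9)) ∧ (1/3)*x_1 + 12*y > -2 ∧ 3*y ≥ -3 ∧ (¬(y_1 > 11)))))))) ∧ ((¬(x ≠ 6 → 3*y ≠ 15)) → ((¬(5*q < -8)) ∧ 4*q + (1/3)*x > 10 ∧ q ≥ 0 ∧ (¬(5*q > 12))))
Before x := y + 4: ((y ≠ 2 → 3*y ≠ 15) → (((3*y > -12 ∨ 3*y ≥ -4) → (∀x_1. ((¬(y < -9)) ∧ (1/3)*x_1 + 12*y > -6 ∧ 3*y ≥ -4 ∧ (¬(y > 11))))) ∧ ((¬(3*y > -12 ∨ 3*y ≥ -4)) → (∀y_1. (∀x_1. ((¬(y_1 < -9)) ∧ (1/3)*x_1 + 12*y > -2 ∧ 3*y ≥ -3 ∧ (¬(y_1 > 11)))))))) ∧ ((¬(y ≠ 2 → 3*y ≠ 15)) → ((¬(5*q < -8)) ∧ 4*q + (1/3)*y > 26/3 ∧ q ≥ 0 ∧ (¬(5*q > 12))))
Answer: WP = ((y ≠ 2 → 3*y ≠ 15) → (((3*y > -12 ∨ 3*y ≥ -4) → (∀x_1. ((¬(y < -9)) ∧ (1/3)*x_1 + 12*y > -6 ∧ 3*y ≥ -4 ∧ (¬(y > 11))))) ∧ ((¬(3*y > -12 ∨ 3*y ≥ -4)) → (∀y_1. (∀x_1. ((¬(y_1 < -9)) ∧ (1/3)*x_1 + 12*y > -2 ∧ 3*y ≥ -3 ∧ (¬(y_1 > 11)))))))) ∧ ((¬(y ≠ 2 → 3*y ≠ 15)) → ((¬(5*q < -8)) ∧ 4*q + (1/3)*y > 26/3 ∧ q ≥ 0 ∧ (¬(5*q > 12))))


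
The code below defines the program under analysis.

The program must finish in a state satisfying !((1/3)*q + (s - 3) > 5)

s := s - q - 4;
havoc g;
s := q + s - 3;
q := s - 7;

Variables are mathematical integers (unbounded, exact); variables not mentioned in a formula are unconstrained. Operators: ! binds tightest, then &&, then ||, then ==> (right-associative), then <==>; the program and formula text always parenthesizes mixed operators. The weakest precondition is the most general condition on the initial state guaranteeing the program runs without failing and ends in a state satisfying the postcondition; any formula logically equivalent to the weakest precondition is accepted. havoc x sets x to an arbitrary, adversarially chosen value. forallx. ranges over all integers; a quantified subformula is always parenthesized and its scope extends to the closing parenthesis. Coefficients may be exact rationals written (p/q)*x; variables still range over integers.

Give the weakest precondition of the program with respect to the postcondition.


Working backward. After the program, the postcondition !((1/3)*q + (s - 3) > 5) must hold; in canonical form it is !((1/3)*q + s > 8).
Before q := s - 7: !((4/3)*s > 31/3)
Before s := q + s - 3: !((4/3)*q + (4/3)*s > 43/3)
Before havoc g: !((4/3)*q + (4/3)*s > 43/3)
Before s := s - q - 4: !((4/3)*s > 59/3)
Answer: WP = !((4/3)*s > 59/3)


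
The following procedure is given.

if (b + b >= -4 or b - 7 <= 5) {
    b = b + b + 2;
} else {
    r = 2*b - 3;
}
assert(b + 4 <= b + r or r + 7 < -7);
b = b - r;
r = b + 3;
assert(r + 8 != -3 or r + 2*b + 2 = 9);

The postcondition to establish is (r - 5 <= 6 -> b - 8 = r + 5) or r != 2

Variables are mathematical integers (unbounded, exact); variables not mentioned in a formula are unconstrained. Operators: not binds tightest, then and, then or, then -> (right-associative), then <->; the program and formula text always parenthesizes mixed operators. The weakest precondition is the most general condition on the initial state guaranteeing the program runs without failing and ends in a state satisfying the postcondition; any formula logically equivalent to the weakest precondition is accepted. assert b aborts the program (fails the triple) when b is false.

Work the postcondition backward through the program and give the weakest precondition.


Working backward. After the program, the postcondition (r - 5 <= 6 -> b - 8 = r + 5) or r != 2 must hold; in canonical form it is (r <= 11 -> b = r + 13) or r != 2.
Before assert r + 8 != -3 or r + 2*b + 2 = 9: (r != -11 or 2*b + r = 7) and ((r <= 11 -> b = r + 13) or r != 2)
Before r := b + 3: (b != -14 or 3*b = 4) and ((not (b <= 8)) or b != -1)
Before b := b - r: (b != r - 14 or 3*b = 3*r + 4) and ((not (b <= r + 8)) or b != r - 1)
Before assert b + 4 <= b + r or r + 7 < -7: (r >= 4 or r < -14) and (b != r - 14 or 3*b = 3*r + 4) and ((not (b <= r + 8)) or b != r - 1)
Then branch requires (r >= 4 or r < -14) and (2*b != r - 16 or 6*b = 3*r - 2) and ((not (2*b <= r + 6)) or 2*b != r - 3); else branch requires (2*b >= 7 or 2*b < -11) and (b != 17 or 3*b = 5) and ((not (b >= -5)) or b != 4).
Before the if: ((2*b >= -4 or b <= 12) -> ((r >= 4 or r < -14) and (2*b != r - 16 or 6*b = 3*r - 2) and ((not (2*b <= r + 6)) or 2*b != r - 3))) and ((not (2*b >= -4 or b <= 12)) -> ((2*b >= 7 or 2*b < -11) and (b != 17 or 3*b = 5) and ((not (b >= -5)) or b != 4)))
Answer: WP = ((2*b >= -4 or b <= 12) -> ((r >= 4 or r < -14) and (2*b != r - 16 or 6*b = 3*r - 2) and ((not (2*b <= r + 6)) or 2*b != r - 3))) and ((not (2*b >= -4 or b <= 12)) -> ((2*b >= 7 or 2*b < -11) and (b != 17 or 3*b = 5) and ((not (b >= -5)) or b != 4)))


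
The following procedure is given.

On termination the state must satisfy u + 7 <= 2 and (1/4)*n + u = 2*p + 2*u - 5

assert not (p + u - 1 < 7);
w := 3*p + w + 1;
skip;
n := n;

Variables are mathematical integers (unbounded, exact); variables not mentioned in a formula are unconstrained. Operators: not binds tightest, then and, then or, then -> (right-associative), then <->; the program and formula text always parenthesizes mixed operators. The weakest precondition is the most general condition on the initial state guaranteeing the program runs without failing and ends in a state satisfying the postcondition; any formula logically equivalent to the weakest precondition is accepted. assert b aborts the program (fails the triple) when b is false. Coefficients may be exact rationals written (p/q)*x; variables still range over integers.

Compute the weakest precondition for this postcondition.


Working backward. After the program, the postcondition u + 7 <= 2 and (1/4)*n + u = 2*p + 2*u - 5 must hold; in canonical form it is u <= -5 and (1/4)*n = 2*p + u - 5.
Before n := n: u <= -5 and (1/4)*n = 2*p + u - 5
Before skip: u <= -5 and (1/4)*n = 2*p + u - 5
Before w := 3*p + w + 1: u <= -5 and (1/4)*n = 2*p + u - 5
Before assert not (p + u - 1 < 7): (not (p + u < 8)) and u <= -5 and (1/4)*n = 2*p + u - 5
Answer: WP = (not (p + u < 8)) and u <= -5 and (1/4)*n = 2*p + u - 5


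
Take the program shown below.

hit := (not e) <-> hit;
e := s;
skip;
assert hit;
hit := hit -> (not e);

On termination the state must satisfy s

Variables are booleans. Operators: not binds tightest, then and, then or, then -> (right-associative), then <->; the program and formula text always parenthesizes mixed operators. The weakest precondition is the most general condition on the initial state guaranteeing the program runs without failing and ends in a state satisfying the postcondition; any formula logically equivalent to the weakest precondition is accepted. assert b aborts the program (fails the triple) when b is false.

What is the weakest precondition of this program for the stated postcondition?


Working backward. After the program, s must hold.
Before hit := hit -> (not e): s
Before assert hit: hit and s
Before skip: hit and s
Before e := s: hit and s
Before hit := (not e) <-> hit: ((not e) <-> hit) and s
Answer: WP = ((not e) <-> hit) and s


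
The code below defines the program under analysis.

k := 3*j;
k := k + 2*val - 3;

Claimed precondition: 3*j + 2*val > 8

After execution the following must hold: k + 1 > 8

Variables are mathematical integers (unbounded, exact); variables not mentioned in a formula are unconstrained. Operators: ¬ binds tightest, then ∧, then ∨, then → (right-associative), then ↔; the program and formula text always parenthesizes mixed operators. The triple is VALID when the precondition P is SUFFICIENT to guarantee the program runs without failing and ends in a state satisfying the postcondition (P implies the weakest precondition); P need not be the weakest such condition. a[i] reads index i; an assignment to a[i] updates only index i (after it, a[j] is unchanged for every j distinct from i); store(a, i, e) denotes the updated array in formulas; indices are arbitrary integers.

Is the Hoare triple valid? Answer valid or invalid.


Working backward. After the program, the postcondition k + 1 > 8 must hold; in canonical form it is k > 7.
Before k := k + 2*val - 3: k + 2*val > 10
Before k := 3*j: 3*j + 2*val > 10
The weakest precondition is 3*j + 2*val > 10.
Check whether 3*j + 2*val > 8 implies it.
Countermodel: at the initial state j = 3, val = 0, the precondition holds but the weakest precondition fails.
Answer: invalid
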